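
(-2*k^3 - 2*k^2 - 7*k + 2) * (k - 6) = -2*k^4 + 10*k^3 + 5*k^2 + 44*k - 12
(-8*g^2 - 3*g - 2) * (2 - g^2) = 8*g^4 + 3*g^3 - 14*g^2 - 6*g - 4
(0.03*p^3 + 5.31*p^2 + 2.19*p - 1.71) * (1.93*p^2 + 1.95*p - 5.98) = 0.0579*p^5 + 10.3068*p^4 + 14.4018*p^3 - 30.7836*p^2 - 16.4307*p + 10.2258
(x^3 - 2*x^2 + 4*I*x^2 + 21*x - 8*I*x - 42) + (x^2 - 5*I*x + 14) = x^3 - x^2 + 4*I*x^2 + 21*x - 13*I*x - 28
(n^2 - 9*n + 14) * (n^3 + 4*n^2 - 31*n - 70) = n^5 - 5*n^4 - 53*n^3 + 265*n^2 + 196*n - 980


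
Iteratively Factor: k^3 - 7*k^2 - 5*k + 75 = (k - 5)*(k^2 - 2*k - 15) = (k - 5)*(k + 3)*(k - 5)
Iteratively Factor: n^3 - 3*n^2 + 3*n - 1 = (n - 1)*(n^2 - 2*n + 1) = (n - 1)^2*(n - 1)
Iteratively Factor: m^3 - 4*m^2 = (m - 4)*(m^2) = m*(m - 4)*(m)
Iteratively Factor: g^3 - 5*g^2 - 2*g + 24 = (g - 3)*(g^2 - 2*g - 8) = (g - 4)*(g - 3)*(g + 2)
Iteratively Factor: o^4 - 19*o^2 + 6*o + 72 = (o - 3)*(o^3 + 3*o^2 - 10*o - 24) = (o - 3)*(o + 2)*(o^2 + o - 12) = (o - 3)*(o + 2)*(o + 4)*(o - 3)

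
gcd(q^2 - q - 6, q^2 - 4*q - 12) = q + 2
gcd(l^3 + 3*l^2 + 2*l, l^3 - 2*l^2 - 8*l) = l^2 + 2*l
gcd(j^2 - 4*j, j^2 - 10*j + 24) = j - 4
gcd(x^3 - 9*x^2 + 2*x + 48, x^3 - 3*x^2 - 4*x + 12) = x^2 - x - 6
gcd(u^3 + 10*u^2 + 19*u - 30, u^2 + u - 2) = u - 1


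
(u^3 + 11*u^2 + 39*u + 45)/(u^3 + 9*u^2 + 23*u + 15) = (u + 3)/(u + 1)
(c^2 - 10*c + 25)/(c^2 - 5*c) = (c - 5)/c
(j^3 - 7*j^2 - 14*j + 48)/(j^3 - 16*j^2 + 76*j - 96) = (j + 3)/(j - 6)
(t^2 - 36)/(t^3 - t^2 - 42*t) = (t - 6)/(t*(t - 7))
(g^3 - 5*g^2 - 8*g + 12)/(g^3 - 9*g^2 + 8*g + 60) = (g - 1)/(g - 5)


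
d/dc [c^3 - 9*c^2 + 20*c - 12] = 3*c^2 - 18*c + 20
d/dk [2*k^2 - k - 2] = 4*k - 1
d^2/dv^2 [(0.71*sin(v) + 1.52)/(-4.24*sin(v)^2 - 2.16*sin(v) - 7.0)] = (12.764096*sin(v)^5 + 102.801344*sin(v)^4 - 110.202688*sin(v)^3 - 348.0536*sin(v)^2 + 54.719792*sin(v) + 97.514176)/(4.24*sin(v)^2 + 2.16*sin(v) + 7.0)^3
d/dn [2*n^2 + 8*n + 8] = 4*n + 8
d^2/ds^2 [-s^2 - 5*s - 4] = -2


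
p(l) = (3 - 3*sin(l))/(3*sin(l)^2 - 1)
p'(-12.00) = -184.83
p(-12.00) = -10.20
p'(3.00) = -0.72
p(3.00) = -2.74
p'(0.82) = -10.01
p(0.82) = 1.34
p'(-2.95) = -8.35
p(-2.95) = -4.01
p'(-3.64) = 31.51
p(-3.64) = -4.98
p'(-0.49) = 105.53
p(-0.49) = -13.15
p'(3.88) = -109.99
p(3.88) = 13.97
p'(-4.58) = 0.21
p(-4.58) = 0.01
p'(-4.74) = -0.04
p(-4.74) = 0.00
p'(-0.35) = 22.94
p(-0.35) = -6.22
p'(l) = -6*(3 - 3*sin(l))*sin(l)*cos(l)/(3*sin(l)^2 - 1)^2 - 3*cos(l)/(3*sin(l)^2 - 1)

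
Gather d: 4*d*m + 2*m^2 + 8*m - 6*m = 4*d*m + 2*m^2 + 2*m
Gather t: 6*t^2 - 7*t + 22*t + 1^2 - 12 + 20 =6*t^2 + 15*t + 9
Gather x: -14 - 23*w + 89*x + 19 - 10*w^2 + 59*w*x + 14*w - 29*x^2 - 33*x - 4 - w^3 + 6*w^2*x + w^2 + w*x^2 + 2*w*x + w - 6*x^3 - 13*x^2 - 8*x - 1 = -w^3 - 9*w^2 - 8*w - 6*x^3 + x^2*(w - 42) + x*(6*w^2 + 61*w + 48)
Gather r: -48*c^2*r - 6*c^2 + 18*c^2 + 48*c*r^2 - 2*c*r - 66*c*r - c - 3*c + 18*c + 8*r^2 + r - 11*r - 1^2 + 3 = 12*c^2 + 14*c + r^2*(48*c + 8) + r*(-48*c^2 - 68*c - 10) + 2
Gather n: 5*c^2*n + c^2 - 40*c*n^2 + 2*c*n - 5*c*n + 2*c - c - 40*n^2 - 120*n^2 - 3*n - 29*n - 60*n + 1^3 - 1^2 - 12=c^2 + c + n^2*(-40*c - 160) + n*(5*c^2 - 3*c - 92) - 12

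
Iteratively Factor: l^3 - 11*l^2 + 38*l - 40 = (l - 2)*(l^2 - 9*l + 20) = (l - 5)*(l - 2)*(l - 4)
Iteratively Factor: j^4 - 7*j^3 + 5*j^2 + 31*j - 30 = (j + 2)*(j^3 - 9*j^2 + 23*j - 15) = (j - 5)*(j + 2)*(j^2 - 4*j + 3) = (j - 5)*(j - 1)*(j + 2)*(j - 3)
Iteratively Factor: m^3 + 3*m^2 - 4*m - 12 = (m + 3)*(m^2 - 4) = (m - 2)*(m + 3)*(m + 2)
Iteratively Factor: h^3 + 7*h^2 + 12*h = (h + 4)*(h^2 + 3*h) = h*(h + 4)*(h + 3)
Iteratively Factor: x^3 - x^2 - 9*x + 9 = (x + 3)*(x^2 - 4*x + 3) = (x - 3)*(x + 3)*(x - 1)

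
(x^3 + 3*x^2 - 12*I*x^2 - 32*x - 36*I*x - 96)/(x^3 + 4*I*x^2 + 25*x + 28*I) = (x^2 + x*(3 - 8*I) - 24*I)/(x^2 + 8*I*x - 7)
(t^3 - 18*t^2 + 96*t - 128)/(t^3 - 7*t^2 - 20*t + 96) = (t^2 - 10*t + 16)/(t^2 + t - 12)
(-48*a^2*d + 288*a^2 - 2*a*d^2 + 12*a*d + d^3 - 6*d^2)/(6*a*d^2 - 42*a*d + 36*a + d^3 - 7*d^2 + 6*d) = (-8*a + d)/(d - 1)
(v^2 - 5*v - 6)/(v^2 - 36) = (v + 1)/(v + 6)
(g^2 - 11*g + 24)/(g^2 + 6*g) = (g^2 - 11*g + 24)/(g*(g + 6))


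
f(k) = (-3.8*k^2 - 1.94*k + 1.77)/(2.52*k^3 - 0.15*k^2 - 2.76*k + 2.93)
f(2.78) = -0.68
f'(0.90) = -2.04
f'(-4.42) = 0.07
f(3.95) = -0.45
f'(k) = (-7.6*k - 1.94)/(2.52*k^3 - 0.15*k^2 - 2.76*k + 2.93) + (-7.56*k^2 + 0.3*k + 2.76)*(-3.8*k^2 - 1.94*k + 1.77)/(2.52*k^3 - 0.15*k^2 - 2.76*k + 2.93)^2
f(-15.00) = 0.10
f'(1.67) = 0.80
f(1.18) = -1.61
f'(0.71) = -3.69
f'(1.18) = 0.29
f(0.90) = -1.41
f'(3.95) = 0.13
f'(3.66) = 0.16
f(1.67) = -1.25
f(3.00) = -0.62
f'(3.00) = 0.25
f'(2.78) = 0.30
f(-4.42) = 0.31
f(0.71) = -0.85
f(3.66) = -0.49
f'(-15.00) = 0.01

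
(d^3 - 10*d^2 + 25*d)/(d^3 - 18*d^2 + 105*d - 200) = d/(d - 8)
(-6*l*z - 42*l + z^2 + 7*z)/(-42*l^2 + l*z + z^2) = (z + 7)/(7*l + z)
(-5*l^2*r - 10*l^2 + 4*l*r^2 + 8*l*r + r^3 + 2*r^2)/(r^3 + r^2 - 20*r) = (-5*l^2*r - 10*l^2 + 4*l*r^2 + 8*l*r + r^3 + 2*r^2)/(r*(r^2 + r - 20))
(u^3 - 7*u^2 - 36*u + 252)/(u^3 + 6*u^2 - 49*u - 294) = (u - 6)/(u + 7)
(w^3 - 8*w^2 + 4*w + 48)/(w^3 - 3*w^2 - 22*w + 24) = (w^2 - 2*w - 8)/(w^2 + 3*w - 4)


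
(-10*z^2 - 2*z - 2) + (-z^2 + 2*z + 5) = 3 - 11*z^2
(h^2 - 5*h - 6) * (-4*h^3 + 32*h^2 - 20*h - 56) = -4*h^5 + 52*h^4 - 156*h^3 - 148*h^2 + 400*h + 336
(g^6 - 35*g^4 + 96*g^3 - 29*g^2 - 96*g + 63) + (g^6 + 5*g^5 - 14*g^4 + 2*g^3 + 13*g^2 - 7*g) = 2*g^6 + 5*g^5 - 49*g^4 + 98*g^3 - 16*g^2 - 103*g + 63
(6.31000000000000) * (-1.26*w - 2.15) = -7.9506*w - 13.5665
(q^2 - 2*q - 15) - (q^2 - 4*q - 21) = 2*q + 6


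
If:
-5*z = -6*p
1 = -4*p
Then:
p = -1/4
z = -3/10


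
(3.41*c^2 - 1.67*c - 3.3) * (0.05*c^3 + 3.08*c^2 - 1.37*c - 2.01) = 0.1705*c^5 + 10.4193*c^4 - 9.9803*c^3 - 14.7302*c^2 + 7.8777*c + 6.633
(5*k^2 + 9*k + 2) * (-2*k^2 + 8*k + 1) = -10*k^4 + 22*k^3 + 73*k^2 + 25*k + 2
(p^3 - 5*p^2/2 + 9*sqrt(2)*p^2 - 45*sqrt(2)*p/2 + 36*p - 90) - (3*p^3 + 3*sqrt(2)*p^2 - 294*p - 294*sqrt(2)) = -2*p^3 - 5*p^2/2 + 6*sqrt(2)*p^2 - 45*sqrt(2)*p/2 + 330*p - 90 + 294*sqrt(2)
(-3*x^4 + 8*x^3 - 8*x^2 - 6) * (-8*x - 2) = 24*x^5 - 58*x^4 + 48*x^3 + 16*x^2 + 48*x + 12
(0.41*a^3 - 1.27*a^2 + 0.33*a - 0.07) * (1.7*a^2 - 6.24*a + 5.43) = 0.697*a^5 - 4.7174*a^4 + 10.7121*a^3 - 9.0743*a^2 + 2.2287*a - 0.3801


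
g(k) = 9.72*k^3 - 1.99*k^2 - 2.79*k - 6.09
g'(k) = 29.16*k^2 - 3.98*k - 2.79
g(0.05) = -6.23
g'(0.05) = -2.92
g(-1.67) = -52.25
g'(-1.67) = 85.18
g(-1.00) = -15.01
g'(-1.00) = 30.35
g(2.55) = 135.03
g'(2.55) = 176.67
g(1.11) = 1.65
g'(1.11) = 28.72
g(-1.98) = -83.82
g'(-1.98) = 119.41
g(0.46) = -6.85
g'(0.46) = 1.55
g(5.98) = 1984.66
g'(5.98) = 1016.18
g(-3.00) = -278.07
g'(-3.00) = 271.59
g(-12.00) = -17055.33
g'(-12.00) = 4244.01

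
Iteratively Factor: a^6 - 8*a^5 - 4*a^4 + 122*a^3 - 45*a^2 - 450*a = (a - 5)*(a^5 - 3*a^4 - 19*a^3 + 27*a^2 + 90*a) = (a - 5)*(a + 3)*(a^4 - 6*a^3 - a^2 + 30*a) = (a - 5)*(a + 2)*(a + 3)*(a^3 - 8*a^2 + 15*a) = (a - 5)^2*(a + 2)*(a + 3)*(a^2 - 3*a) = (a - 5)^2*(a - 3)*(a + 2)*(a + 3)*(a)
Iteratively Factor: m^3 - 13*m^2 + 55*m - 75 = (m - 3)*(m^2 - 10*m + 25) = (m - 5)*(m - 3)*(m - 5)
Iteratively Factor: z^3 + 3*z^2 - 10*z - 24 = (z + 4)*(z^2 - z - 6) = (z - 3)*(z + 4)*(z + 2)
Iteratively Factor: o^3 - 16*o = (o)*(o^2 - 16) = o*(o + 4)*(o - 4)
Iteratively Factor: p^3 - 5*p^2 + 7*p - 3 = (p - 1)*(p^2 - 4*p + 3) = (p - 1)^2*(p - 3)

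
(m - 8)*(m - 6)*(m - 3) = m^3 - 17*m^2 + 90*m - 144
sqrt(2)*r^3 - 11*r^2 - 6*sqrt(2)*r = r*(r - 6*sqrt(2))*(sqrt(2)*r + 1)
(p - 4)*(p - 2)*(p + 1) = p^3 - 5*p^2 + 2*p + 8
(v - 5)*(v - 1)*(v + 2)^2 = v^4 - 2*v^3 - 15*v^2 - 4*v + 20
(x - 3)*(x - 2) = x^2 - 5*x + 6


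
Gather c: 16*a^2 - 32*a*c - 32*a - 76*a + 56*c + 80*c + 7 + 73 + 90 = 16*a^2 - 108*a + c*(136 - 32*a) + 170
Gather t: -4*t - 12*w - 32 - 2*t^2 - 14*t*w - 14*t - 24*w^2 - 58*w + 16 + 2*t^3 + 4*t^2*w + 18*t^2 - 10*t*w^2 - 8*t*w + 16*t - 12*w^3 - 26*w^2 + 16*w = 2*t^3 + t^2*(4*w + 16) + t*(-10*w^2 - 22*w - 2) - 12*w^3 - 50*w^2 - 54*w - 16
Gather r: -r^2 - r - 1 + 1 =-r^2 - r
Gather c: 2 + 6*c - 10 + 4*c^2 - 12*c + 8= 4*c^2 - 6*c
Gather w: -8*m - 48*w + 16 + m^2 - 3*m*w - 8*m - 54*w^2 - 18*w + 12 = m^2 - 16*m - 54*w^2 + w*(-3*m - 66) + 28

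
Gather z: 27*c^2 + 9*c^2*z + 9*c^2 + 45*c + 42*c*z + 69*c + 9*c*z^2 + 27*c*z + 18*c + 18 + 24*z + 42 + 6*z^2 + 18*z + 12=36*c^2 + 132*c + z^2*(9*c + 6) + z*(9*c^2 + 69*c + 42) + 72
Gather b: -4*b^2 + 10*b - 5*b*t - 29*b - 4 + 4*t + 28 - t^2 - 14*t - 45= -4*b^2 + b*(-5*t - 19) - t^2 - 10*t - 21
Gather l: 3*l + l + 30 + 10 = 4*l + 40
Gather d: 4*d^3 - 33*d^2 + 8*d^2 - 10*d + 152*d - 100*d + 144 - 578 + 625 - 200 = 4*d^3 - 25*d^2 + 42*d - 9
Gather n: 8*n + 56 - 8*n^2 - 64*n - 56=-8*n^2 - 56*n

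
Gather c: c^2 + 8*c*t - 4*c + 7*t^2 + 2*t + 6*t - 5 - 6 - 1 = c^2 + c*(8*t - 4) + 7*t^2 + 8*t - 12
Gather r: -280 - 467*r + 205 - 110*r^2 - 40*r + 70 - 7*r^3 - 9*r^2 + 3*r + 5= -7*r^3 - 119*r^2 - 504*r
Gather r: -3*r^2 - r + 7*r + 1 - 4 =-3*r^2 + 6*r - 3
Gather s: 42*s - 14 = 42*s - 14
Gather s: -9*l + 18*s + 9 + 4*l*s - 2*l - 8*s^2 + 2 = -11*l - 8*s^2 + s*(4*l + 18) + 11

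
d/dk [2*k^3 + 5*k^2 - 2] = 2*k*(3*k + 5)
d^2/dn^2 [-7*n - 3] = 0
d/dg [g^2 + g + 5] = 2*g + 1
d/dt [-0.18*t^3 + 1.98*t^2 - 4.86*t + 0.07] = -0.54*t^2 + 3.96*t - 4.86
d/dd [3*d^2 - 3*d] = 6*d - 3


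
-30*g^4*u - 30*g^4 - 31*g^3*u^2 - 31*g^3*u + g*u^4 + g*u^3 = (-6*g + u)*(g + u)*(5*g + u)*(g*u + g)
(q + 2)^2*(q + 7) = q^3 + 11*q^2 + 32*q + 28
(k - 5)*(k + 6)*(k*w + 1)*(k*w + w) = k^4*w^2 + 2*k^3*w^2 + k^3*w - 29*k^2*w^2 + 2*k^2*w - 30*k*w^2 - 29*k*w - 30*w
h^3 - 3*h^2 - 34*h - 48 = (h - 8)*(h + 2)*(h + 3)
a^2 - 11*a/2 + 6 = (a - 4)*(a - 3/2)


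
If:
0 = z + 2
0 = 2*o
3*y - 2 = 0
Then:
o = 0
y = 2/3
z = -2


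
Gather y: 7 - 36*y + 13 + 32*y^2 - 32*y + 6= 32*y^2 - 68*y + 26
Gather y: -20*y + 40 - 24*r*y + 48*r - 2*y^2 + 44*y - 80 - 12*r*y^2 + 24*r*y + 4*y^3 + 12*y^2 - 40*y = 48*r + 4*y^3 + y^2*(10 - 12*r) - 16*y - 40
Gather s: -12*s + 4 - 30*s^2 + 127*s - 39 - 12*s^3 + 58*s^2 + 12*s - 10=-12*s^3 + 28*s^2 + 127*s - 45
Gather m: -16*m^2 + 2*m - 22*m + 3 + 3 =-16*m^2 - 20*m + 6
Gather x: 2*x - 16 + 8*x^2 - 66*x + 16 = 8*x^2 - 64*x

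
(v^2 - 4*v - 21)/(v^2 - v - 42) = (v + 3)/(v + 6)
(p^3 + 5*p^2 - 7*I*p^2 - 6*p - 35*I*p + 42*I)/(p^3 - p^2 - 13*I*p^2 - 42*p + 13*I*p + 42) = (p + 6)/(p - 6*I)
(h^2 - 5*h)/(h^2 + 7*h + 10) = h*(h - 5)/(h^2 + 7*h + 10)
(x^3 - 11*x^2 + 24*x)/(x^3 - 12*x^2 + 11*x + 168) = x*(x - 3)/(x^2 - 4*x - 21)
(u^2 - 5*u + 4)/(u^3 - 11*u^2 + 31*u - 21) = (u - 4)/(u^2 - 10*u + 21)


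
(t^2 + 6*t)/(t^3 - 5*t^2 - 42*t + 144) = t/(t^2 - 11*t + 24)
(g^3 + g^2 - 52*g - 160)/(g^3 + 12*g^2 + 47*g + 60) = (g - 8)/(g + 3)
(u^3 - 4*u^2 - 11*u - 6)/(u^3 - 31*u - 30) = (u + 1)/(u + 5)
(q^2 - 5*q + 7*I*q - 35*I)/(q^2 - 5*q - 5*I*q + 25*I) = (q + 7*I)/(q - 5*I)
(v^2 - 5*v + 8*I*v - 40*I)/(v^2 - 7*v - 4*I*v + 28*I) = (v^2 + v*(-5 + 8*I) - 40*I)/(v^2 - v*(7 + 4*I) + 28*I)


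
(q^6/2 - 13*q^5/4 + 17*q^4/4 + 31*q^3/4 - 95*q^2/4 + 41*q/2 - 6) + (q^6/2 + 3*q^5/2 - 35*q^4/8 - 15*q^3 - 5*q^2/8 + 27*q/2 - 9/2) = q^6 - 7*q^5/4 - q^4/8 - 29*q^3/4 - 195*q^2/8 + 34*q - 21/2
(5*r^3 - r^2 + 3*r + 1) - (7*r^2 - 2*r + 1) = 5*r^3 - 8*r^2 + 5*r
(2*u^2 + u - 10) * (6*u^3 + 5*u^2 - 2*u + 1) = 12*u^5 + 16*u^4 - 59*u^3 - 50*u^2 + 21*u - 10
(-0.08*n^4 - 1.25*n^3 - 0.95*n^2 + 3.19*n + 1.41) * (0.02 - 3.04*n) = 0.2432*n^5 + 3.7984*n^4 + 2.863*n^3 - 9.7166*n^2 - 4.2226*n + 0.0282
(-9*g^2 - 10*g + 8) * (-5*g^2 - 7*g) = 45*g^4 + 113*g^3 + 30*g^2 - 56*g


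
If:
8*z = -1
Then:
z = -1/8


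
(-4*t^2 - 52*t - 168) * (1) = -4*t^2 - 52*t - 168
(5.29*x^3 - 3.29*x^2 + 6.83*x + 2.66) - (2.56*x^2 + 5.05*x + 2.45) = 5.29*x^3 - 5.85*x^2 + 1.78*x + 0.21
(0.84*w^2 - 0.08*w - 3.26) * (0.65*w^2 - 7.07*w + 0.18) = 0.546*w^4 - 5.9908*w^3 - 1.4022*w^2 + 23.0338*w - 0.5868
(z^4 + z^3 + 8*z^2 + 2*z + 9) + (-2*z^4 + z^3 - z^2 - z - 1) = -z^4 + 2*z^3 + 7*z^2 + z + 8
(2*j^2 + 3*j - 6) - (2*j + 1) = 2*j^2 + j - 7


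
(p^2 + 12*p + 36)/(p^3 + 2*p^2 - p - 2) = (p^2 + 12*p + 36)/(p^3 + 2*p^2 - p - 2)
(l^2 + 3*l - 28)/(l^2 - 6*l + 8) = (l + 7)/(l - 2)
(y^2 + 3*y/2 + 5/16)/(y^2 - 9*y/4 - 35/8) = (4*y + 1)/(2*(2*y - 7))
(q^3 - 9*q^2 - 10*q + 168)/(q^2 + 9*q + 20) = (q^2 - 13*q + 42)/(q + 5)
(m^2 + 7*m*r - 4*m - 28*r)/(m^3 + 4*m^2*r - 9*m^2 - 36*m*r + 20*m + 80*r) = (m + 7*r)/(m^2 + 4*m*r - 5*m - 20*r)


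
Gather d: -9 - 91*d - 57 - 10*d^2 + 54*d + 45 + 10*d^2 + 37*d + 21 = 0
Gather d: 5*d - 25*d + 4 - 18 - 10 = -20*d - 24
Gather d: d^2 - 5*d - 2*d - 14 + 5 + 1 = d^2 - 7*d - 8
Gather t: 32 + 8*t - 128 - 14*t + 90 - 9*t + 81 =75 - 15*t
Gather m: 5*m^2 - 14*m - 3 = 5*m^2 - 14*m - 3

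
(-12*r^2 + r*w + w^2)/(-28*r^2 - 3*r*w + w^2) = (3*r - w)/(7*r - w)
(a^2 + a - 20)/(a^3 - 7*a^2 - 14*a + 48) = (a^2 + a - 20)/(a^3 - 7*a^2 - 14*a + 48)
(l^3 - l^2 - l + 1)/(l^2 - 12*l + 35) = (l^3 - l^2 - l + 1)/(l^2 - 12*l + 35)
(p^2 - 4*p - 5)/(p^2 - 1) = (p - 5)/(p - 1)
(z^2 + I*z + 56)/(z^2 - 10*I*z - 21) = (z + 8*I)/(z - 3*I)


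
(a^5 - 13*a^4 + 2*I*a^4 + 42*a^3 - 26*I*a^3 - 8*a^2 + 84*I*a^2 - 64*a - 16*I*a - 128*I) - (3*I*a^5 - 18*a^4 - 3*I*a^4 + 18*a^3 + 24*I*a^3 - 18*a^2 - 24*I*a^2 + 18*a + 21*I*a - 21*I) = a^5 - 3*I*a^5 + 5*a^4 + 5*I*a^4 + 24*a^3 - 50*I*a^3 + 10*a^2 + 108*I*a^2 - 82*a - 37*I*a - 107*I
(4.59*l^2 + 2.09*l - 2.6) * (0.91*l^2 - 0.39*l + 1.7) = 4.1769*l^4 + 0.1118*l^3 + 4.6219*l^2 + 4.567*l - 4.42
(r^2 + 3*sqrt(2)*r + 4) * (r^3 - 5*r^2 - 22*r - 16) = r^5 - 5*r^4 + 3*sqrt(2)*r^4 - 15*sqrt(2)*r^3 - 18*r^3 - 66*sqrt(2)*r^2 - 36*r^2 - 88*r - 48*sqrt(2)*r - 64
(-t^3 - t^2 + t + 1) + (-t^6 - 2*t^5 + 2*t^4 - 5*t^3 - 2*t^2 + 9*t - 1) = -t^6 - 2*t^5 + 2*t^4 - 6*t^3 - 3*t^2 + 10*t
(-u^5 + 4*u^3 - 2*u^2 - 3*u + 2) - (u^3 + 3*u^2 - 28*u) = -u^5 + 3*u^3 - 5*u^2 + 25*u + 2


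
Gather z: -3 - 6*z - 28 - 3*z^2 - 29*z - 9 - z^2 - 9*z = -4*z^2 - 44*z - 40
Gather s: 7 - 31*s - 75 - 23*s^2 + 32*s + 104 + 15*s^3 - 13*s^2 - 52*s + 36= 15*s^3 - 36*s^2 - 51*s + 72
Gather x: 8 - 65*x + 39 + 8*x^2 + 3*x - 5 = 8*x^2 - 62*x + 42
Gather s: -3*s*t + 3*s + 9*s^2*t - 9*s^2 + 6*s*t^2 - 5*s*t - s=s^2*(9*t - 9) + s*(6*t^2 - 8*t + 2)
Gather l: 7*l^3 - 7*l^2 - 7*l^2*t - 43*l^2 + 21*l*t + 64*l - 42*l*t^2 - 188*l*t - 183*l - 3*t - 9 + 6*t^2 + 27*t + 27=7*l^3 + l^2*(-7*t - 50) + l*(-42*t^2 - 167*t - 119) + 6*t^2 + 24*t + 18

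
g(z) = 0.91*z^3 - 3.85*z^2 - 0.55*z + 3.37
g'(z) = 2.73*z^2 - 7.7*z - 0.55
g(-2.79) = -44.83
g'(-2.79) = 42.18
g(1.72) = -4.34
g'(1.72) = -5.72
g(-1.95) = -16.94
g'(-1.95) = 24.85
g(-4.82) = -185.33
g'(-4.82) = 99.99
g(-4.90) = -193.43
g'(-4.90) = 102.73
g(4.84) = 13.70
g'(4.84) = 26.13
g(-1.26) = -3.87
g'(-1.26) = 13.49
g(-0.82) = 0.73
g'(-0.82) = 7.60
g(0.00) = 3.37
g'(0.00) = -0.55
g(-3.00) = -54.20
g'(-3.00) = 47.12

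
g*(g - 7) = g^2 - 7*g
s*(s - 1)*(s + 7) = s^3 + 6*s^2 - 7*s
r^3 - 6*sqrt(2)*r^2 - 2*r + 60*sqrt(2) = (r - 5*sqrt(2))*(r - 3*sqrt(2))*(r + 2*sqrt(2))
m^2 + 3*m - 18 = (m - 3)*(m + 6)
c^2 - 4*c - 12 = (c - 6)*(c + 2)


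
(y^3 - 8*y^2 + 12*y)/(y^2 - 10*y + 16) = y*(y - 6)/(y - 8)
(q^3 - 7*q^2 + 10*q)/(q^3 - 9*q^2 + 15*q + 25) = q*(q - 2)/(q^2 - 4*q - 5)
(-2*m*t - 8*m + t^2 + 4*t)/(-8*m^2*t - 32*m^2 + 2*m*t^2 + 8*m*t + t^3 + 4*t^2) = 1/(4*m + t)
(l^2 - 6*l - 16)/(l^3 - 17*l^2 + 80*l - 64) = (l + 2)/(l^2 - 9*l + 8)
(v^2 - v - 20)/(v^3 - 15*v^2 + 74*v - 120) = (v + 4)/(v^2 - 10*v + 24)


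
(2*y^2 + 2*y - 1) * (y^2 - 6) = 2*y^4 + 2*y^3 - 13*y^2 - 12*y + 6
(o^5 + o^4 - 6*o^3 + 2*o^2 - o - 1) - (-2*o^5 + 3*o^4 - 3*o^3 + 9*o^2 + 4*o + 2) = 3*o^5 - 2*o^4 - 3*o^3 - 7*o^2 - 5*o - 3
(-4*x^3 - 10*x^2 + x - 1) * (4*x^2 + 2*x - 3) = -16*x^5 - 48*x^4 - 4*x^3 + 28*x^2 - 5*x + 3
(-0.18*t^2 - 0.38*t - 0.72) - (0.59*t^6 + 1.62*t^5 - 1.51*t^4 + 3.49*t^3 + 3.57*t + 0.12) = -0.59*t^6 - 1.62*t^5 + 1.51*t^4 - 3.49*t^3 - 0.18*t^2 - 3.95*t - 0.84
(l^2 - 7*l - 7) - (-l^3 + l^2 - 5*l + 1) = l^3 - 2*l - 8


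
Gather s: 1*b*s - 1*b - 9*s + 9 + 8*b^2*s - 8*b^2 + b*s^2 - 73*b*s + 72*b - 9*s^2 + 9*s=-8*b^2 + 71*b + s^2*(b - 9) + s*(8*b^2 - 72*b) + 9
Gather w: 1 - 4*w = 1 - 4*w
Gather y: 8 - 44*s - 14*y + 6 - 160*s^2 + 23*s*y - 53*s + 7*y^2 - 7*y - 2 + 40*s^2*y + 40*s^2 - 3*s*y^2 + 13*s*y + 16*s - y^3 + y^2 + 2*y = -120*s^2 - 81*s - y^3 + y^2*(8 - 3*s) + y*(40*s^2 + 36*s - 19) + 12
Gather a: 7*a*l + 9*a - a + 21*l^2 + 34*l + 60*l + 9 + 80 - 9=a*(7*l + 8) + 21*l^2 + 94*l + 80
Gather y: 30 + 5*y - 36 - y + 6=4*y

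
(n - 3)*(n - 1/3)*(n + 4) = n^3 + 2*n^2/3 - 37*n/3 + 4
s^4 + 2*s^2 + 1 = (s - I)*(s + I)*(-I*s + 1)*(I*s + 1)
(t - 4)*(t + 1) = t^2 - 3*t - 4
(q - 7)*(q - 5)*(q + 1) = q^3 - 11*q^2 + 23*q + 35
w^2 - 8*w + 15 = (w - 5)*(w - 3)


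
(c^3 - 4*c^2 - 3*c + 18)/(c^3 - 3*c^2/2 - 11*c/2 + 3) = 2*(c - 3)/(2*c - 1)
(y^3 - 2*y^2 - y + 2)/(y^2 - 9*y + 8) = (y^2 - y - 2)/(y - 8)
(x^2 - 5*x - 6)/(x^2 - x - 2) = (x - 6)/(x - 2)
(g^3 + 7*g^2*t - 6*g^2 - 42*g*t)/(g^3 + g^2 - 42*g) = (g + 7*t)/(g + 7)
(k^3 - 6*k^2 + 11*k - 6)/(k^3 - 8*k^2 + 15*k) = (k^2 - 3*k + 2)/(k*(k - 5))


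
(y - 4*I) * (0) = 0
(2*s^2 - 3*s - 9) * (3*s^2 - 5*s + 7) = 6*s^4 - 19*s^3 + 2*s^2 + 24*s - 63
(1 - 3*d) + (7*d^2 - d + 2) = 7*d^2 - 4*d + 3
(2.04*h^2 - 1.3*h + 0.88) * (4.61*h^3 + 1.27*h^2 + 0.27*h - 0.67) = 9.4044*h^5 - 3.4022*h^4 + 2.9566*h^3 - 0.6002*h^2 + 1.1086*h - 0.5896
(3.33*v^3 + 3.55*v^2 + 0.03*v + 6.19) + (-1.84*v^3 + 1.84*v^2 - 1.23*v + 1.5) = 1.49*v^3 + 5.39*v^2 - 1.2*v + 7.69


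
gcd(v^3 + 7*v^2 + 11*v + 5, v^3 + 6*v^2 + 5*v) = v^2 + 6*v + 5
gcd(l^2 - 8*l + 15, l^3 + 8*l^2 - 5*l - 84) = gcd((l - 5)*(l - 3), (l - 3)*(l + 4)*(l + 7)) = l - 3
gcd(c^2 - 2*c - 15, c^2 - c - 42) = 1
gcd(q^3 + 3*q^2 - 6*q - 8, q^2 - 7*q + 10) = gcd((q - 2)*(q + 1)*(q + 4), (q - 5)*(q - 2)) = q - 2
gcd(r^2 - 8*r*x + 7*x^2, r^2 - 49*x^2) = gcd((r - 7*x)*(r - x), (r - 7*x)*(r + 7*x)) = -r + 7*x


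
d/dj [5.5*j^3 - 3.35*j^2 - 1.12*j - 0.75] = 16.5*j^2 - 6.7*j - 1.12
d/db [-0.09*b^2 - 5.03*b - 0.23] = -0.18*b - 5.03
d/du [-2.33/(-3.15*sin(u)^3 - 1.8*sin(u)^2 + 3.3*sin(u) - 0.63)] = (-22.0185*sin(u)^2 - 8.388*sin(u) + 7.689)*cos(u)/(3.15*sin(u)^3 + 1.8*sin(u)^2 - 3.3*sin(u) + 0.63)^2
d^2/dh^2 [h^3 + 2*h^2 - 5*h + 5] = 6*h + 4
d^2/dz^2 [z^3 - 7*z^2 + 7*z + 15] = 6*z - 14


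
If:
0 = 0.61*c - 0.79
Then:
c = 1.30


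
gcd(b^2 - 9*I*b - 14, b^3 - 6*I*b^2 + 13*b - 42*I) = b^2 - 9*I*b - 14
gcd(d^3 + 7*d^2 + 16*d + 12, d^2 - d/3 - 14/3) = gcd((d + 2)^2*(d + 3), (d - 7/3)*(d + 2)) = d + 2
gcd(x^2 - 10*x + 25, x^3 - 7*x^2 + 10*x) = x - 5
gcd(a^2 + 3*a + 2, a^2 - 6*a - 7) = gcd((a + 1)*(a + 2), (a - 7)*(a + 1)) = a + 1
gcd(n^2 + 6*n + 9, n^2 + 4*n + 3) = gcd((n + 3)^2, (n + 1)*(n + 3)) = n + 3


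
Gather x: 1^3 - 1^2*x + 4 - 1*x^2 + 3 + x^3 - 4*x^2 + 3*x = x^3 - 5*x^2 + 2*x + 8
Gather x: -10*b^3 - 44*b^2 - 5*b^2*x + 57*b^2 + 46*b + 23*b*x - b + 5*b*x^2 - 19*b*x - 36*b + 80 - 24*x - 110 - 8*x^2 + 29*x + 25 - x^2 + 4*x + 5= -10*b^3 + 13*b^2 + 9*b + x^2*(5*b - 9) + x*(-5*b^2 + 4*b + 9)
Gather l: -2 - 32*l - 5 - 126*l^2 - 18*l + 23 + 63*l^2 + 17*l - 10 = -63*l^2 - 33*l + 6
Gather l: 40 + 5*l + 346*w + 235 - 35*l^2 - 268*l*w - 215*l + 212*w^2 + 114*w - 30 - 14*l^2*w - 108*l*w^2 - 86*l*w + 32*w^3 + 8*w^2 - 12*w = l^2*(-14*w - 35) + l*(-108*w^2 - 354*w - 210) + 32*w^3 + 220*w^2 + 448*w + 245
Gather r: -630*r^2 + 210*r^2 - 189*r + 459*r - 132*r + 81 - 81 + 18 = -420*r^2 + 138*r + 18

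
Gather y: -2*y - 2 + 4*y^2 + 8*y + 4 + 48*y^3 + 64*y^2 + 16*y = 48*y^3 + 68*y^2 + 22*y + 2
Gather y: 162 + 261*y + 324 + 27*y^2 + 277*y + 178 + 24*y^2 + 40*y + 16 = 51*y^2 + 578*y + 680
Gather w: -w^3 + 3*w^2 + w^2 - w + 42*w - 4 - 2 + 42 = -w^3 + 4*w^2 + 41*w + 36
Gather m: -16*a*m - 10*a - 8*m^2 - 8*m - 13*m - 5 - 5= -10*a - 8*m^2 + m*(-16*a - 21) - 10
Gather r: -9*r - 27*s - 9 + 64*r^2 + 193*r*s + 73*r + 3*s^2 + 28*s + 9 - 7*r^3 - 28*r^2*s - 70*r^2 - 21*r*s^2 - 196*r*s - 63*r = -7*r^3 + r^2*(-28*s - 6) + r*(-21*s^2 - 3*s + 1) + 3*s^2 + s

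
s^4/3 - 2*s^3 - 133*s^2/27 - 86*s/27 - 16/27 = (s/3 + 1/3)*(s - 8)*(s + 1/3)*(s + 2/3)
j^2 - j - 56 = (j - 8)*(j + 7)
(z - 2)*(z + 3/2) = z^2 - z/2 - 3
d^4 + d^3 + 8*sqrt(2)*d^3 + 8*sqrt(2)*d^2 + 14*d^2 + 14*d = d*(d + 1)*(d + sqrt(2))*(d + 7*sqrt(2))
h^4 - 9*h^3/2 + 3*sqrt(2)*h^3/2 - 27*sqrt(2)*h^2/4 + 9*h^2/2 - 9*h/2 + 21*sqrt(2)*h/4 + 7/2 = (h - 7/2)*(h - 1)*(h + sqrt(2)/2)*(h + sqrt(2))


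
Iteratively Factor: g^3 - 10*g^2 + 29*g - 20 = (g - 5)*(g^2 - 5*g + 4) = (g - 5)*(g - 1)*(g - 4)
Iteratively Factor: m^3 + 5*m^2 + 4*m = (m + 1)*(m^2 + 4*m) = m*(m + 1)*(m + 4)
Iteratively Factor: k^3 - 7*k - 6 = (k + 1)*(k^2 - k - 6) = (k - 3)*(k + 1)*(k + 2)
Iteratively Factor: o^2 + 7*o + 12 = (o + 3)*(o + 4)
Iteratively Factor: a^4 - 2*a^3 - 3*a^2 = (a)*(a^3 - 2*a^2 - 3*a) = a*(a - 3)*(a^2 + a) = a^2*(a - 3)*(a + 1)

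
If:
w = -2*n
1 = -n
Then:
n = -1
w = 2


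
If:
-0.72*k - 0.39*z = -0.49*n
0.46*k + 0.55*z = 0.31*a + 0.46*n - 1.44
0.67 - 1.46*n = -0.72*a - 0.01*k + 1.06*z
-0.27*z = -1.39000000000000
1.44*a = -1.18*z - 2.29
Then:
No Solution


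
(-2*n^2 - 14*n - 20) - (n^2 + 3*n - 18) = -3*n^2 - 17*n - 2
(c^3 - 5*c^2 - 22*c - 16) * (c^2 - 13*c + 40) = c^5 - 18*c^4 + 83*c^3 + 70*c^2 - 672*c - 640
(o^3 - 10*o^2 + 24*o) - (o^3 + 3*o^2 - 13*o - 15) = -13*o^2 + 37*o + 15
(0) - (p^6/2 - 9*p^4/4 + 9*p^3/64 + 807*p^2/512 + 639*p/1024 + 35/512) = -p^6/2 + 9*p^4/4 - 9*p^3/64 - 807*p^2/512 - 639*p/1024 - 35/512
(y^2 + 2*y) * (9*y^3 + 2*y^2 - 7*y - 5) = 9*y^5 + 20*y^4 - 3*y^3 - 19*y^2 - 10*y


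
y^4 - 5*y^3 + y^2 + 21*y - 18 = (y - 3)^2*(y - 1)*(y + 2)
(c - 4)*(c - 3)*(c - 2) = c^3 - 9*c^2 + 26*c - 24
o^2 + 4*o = o*(o + 4)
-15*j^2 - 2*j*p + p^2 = (-5*j + p)*(3*j + p)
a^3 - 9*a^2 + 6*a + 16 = (a - 8)*(a - 2)*(a + 1)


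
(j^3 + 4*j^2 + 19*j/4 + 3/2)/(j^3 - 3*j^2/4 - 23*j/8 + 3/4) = 2*(2*j^2 + 5*j + 2)/(4*j^2 - 9*j + 2)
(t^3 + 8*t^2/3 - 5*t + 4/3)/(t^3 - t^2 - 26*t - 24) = (3*t^2 - 4*t + 1)/(3*(t^2 - 5*t - 6))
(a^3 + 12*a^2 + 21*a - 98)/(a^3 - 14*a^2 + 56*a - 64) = (a^2 + 14*a + 49)/(a^2 - 12*a + 32)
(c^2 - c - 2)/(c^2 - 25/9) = 9*(c^2 - c - 2)/(9*c^2 - 25)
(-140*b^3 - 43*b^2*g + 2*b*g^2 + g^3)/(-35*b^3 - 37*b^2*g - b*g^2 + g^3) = (4*b + g)/(b + g)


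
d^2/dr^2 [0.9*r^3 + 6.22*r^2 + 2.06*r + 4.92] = 5.4*r + 12.44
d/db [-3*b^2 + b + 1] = 1 - 6*b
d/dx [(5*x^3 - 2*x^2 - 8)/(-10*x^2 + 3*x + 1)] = (-50*x^4 + 30*x^3 + 9*x^2 - 164*x + 24)/(100*x^4 - 60*x^3 - 11*x^2 + 6*x + 1)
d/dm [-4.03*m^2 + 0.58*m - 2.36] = 0.58 - 8.06*m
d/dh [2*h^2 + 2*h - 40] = 4*h + 2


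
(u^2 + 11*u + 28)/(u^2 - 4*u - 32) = (u + 7)/(u - 8)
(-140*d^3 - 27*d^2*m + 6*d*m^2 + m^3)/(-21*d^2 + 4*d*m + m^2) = (20*d^2 + d*m - m^2)/(3*d - m)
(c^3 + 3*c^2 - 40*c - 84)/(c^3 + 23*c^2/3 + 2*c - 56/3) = 3*(c - 6)/(3*c - 4)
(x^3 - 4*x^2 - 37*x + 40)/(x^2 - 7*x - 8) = (x^2 + 4*x - 5)/(x + 1)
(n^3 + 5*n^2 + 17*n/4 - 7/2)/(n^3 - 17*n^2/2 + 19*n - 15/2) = (n^2 + 11*n/2 + 7)/(n^2 - 8*n + 15)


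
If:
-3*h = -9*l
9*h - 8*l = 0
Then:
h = 0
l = 0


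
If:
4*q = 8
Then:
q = 2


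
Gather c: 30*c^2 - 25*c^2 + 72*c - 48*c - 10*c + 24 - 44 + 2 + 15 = 5*c^2 + 14*c - 3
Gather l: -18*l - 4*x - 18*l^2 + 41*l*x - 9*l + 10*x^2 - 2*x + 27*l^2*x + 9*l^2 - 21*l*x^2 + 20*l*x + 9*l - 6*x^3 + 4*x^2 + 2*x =l^2*(27*x - 9) + l*(-21*x^2 + 61*x - 18) - 6*x^3 + 14*x^2 - 4*x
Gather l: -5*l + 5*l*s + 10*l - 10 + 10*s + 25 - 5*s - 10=l*(5*s + 5) + 5*s + 5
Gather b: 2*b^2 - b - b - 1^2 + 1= 2*b^2 - 2*b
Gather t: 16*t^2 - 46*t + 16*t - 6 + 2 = 16*t^2 - 30*t - 4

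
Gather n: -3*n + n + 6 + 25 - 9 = 22 - 2*n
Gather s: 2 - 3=-1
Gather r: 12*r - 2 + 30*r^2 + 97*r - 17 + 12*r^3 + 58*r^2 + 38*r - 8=12*r^3 + 88*r^2 + 147*r - 27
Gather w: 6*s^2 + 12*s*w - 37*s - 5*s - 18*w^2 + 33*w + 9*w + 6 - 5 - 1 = 6*s^2 - 42*s - 18*w^2 + w*(12*s + 42)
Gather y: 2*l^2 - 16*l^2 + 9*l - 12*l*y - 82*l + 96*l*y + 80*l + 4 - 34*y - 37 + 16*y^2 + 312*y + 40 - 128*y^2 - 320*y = -14*l^2 + 7*l - 112*y^2 + y*(84*l - 42) + 7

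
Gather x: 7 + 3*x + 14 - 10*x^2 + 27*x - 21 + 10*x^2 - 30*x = 0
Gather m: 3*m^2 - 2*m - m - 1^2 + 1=3*m^2 - 3*m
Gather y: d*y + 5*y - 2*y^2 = -2*y^2 + y*(d + 5)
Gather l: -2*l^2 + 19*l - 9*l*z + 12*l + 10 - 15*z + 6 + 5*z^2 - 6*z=-2*l^2 + l*(31 - 9*z) + 5*z^2 - 21*z + 16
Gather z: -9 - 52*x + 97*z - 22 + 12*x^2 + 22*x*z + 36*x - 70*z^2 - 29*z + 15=12*x^2 - 16*x - 70*z^2 + z*(22*x + 68) - 16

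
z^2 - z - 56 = (z - 8)*(z + 7)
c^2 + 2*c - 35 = (c - 5)*(c + 7)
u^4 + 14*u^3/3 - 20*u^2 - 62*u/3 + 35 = (u - 3)*(u - 1)*(u + 5/3)*(u + 7)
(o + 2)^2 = o^2 + 4*o + 4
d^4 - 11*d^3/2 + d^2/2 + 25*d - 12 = (d - 4)*(d - 3)*(d - 1/2)*(d + 2)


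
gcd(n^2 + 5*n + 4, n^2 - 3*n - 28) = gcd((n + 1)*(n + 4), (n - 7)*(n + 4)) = n + 4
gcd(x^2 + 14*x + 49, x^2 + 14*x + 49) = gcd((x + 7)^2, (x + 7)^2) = x^2 + 14*x + 49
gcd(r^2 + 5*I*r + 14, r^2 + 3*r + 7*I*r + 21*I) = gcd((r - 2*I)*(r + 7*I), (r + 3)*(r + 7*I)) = r + 7*I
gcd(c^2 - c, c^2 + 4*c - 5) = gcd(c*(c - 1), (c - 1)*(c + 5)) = c - 1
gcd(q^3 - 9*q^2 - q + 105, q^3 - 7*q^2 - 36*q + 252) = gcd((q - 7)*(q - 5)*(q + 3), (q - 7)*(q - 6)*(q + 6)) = q - 7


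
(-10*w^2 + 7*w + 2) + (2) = -10*w^2 + 7*w + 4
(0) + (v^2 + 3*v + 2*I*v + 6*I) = v^2 + 3*v + 2*I*v + 6*I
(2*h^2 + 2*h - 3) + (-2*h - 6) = 2*h^2 - 9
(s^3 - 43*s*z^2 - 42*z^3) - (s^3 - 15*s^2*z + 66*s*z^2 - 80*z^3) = 15*s^2*z - 109*s*z^2 + 38*z^3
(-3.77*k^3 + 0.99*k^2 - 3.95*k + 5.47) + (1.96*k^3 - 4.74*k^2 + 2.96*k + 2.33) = -1.81*k^3 - 3.75*k^2 - 0.99*k + 7.8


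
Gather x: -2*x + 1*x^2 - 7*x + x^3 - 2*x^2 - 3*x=x^3 - x^2 - 12*x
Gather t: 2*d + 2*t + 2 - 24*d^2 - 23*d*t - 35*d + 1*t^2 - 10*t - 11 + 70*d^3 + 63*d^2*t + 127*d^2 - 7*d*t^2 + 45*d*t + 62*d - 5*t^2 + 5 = 70*d^3 + 103*d^2 + 29*d + t^2*(-7*d - 4) + t*(63*d^2 + 22*d - 8) - 4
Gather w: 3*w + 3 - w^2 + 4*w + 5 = -w^2 + 7*w + 8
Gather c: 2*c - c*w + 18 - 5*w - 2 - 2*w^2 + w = c*(2 - w) - 2*w^2 - 4*w + 16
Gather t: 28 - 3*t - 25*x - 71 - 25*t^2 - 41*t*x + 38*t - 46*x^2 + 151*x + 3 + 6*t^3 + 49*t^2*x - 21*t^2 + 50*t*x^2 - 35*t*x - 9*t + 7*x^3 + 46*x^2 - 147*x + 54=6*t^3 + t^2*(49*x - 46) + t*(50*x^2 - 76*x + 26) + 7*x^3 - 21*x + 14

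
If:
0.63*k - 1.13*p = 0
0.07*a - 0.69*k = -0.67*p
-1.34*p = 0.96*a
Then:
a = 0.00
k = 0.00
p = 0.00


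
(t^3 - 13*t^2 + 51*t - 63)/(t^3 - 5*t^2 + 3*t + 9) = (t - 7)/(t + 1)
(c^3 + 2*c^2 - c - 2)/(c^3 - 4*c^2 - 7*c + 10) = (c + 1)/(c - 5)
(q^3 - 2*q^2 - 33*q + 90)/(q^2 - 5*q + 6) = (q^2 + q - 30)/(q - 2)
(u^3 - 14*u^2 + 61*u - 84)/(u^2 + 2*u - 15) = (u^2 - 11*u + 28)/(u + 5)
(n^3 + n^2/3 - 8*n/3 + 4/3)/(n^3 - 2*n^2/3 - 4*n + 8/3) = (n - 1)/(n - 2)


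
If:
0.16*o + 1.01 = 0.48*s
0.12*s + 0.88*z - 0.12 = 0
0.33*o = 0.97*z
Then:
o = -0.39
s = 1.97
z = -0.13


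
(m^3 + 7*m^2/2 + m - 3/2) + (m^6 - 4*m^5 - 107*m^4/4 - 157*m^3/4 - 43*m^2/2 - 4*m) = m^6 - 4*m^5 - 107*m^4/4 - 153*m^3/4 - 18*m^2 - 3*m - 3/2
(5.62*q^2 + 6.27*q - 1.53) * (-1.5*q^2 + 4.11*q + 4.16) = -8.43*q^4 + 13.6932*q^3 + 51.4439*q^2 + 19.7949*q - 6.3648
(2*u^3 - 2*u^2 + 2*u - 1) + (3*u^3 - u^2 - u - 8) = 5*u^3 - 3*u^2 + u - 9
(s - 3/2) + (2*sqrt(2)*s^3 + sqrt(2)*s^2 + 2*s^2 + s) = 2*sqrt(2)*s^3 + sqrt(2)*s^2 + 2*s^2 + 2*s - 3/2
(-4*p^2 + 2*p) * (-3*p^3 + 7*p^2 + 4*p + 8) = 12*p^5 - 34*p^4 - 2*p^3 - 24*p^2 + 16*p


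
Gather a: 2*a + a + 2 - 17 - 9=3*a - 24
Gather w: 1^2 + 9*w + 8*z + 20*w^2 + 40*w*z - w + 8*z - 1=20*w^2 + w*(40*z + 8) + 16*z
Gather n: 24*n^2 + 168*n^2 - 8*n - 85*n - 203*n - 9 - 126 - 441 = 192*n^2 - 296*n - 576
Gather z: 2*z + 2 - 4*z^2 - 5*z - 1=-4*z^2 - 3*z + 1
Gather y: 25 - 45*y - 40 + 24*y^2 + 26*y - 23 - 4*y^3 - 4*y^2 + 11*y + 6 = -4*y^3 + 20*y^2 - 8*y - 32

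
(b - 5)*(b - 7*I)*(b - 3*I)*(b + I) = b^4 - 5*b^3 - 9*I*b^3 - 11*b^2 + 45*I*b^2 + 55*b - 21*I*b + 105*I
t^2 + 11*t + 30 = (t + 5)*(t + 6)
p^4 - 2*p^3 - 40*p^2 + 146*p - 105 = (p - 5)*(p - 3)*(p - 1)*(p + 7)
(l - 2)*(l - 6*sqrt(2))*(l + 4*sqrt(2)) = l^3 - 2*sqrt(2)*l^2 - 2*l^2 - 48*l + 4*sqrt(2)*l + 96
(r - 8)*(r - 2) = r^2 - 10*r + 16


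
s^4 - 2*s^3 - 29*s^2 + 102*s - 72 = (s - 4)*(s - 3)*(s - 1)*(s + 6)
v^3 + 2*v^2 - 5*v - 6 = (v - 2)*(v + 1)*(v + 3)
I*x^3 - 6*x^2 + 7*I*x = x*(x + 7*I)*(I*x + 1)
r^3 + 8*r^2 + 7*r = r*(r + 1)*(r + 7)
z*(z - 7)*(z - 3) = z^3 - 10*z^2 + 21*z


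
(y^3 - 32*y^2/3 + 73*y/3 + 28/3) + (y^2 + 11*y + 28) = y^3 - 29*y^2/3 + 106*y/3 + 112/3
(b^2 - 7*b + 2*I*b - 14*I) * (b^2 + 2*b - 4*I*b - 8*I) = b^4 - 5*b^3 - 2*I*b^3 - 6*b^2 + 10*I*b^2 - 40*b + 28*I*b - 112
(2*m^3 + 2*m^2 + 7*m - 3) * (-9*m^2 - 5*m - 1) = -18*m^5 - 28*m^4 - 75*m^3 - 10*m^2 + 8*m + 3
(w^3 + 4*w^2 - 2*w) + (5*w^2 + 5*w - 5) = w^3 + 9*w^2 + 3*w - 5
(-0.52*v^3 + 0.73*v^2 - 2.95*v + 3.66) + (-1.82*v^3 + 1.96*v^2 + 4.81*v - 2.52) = -2.34*v^3 + 2.69*v^2 + 1.86*v + 1.14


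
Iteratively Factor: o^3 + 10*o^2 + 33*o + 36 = (o + 4)*(o^2 + 6*o + 9) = (o + 3)*(o + 4)*(o + 3)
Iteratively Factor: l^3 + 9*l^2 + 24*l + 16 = (l + 4)*(l^2 + 5*l + 4) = (l + 1)*(l + 4)*(l + 4)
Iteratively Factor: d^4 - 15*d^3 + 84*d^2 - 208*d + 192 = (d - 4)*(d^3 - 11*d^2 + 40*d - 48) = (d - 4)^2*(d^2 - 7*d + 12) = (d - 4)^2*(d - 3)*(d - 4)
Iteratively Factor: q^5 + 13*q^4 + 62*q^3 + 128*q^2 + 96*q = (q + 4)*(q^4 + 9*q^3 + 26*q^2 + 24*q) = q*(q + 4)*(q^3 + 9*q^2 + 26*q + 24) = q*(q + 4)^2*(q^2 + 5*q + 6) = q*(q + 3)*(q + 4)^2*(q + 2)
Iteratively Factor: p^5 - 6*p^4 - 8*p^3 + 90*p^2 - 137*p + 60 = (p + 4)*(p^4 - 10*p^3 + 32*p^2 - 38*p + 15) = (p - 1)*(p + 4)*(p^3 - 9*p^2 + 23*p - 15) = (p - 5)*(p - 1)*(p + 4)*(p^2 - 4*p + 3) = (p - 5)*(p - 3)*(p - 1)*(p + 4)*(p - 1)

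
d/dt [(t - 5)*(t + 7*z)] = 2*t + 7*z - 5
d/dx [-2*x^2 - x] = -4*x - 1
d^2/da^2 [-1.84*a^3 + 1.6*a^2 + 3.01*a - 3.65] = 3.2 - 11.04*a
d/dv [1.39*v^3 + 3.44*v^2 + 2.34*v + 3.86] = 4.17*v^2 + 6.88*v + 2.34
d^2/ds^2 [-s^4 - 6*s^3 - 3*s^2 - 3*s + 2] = -12*s^2 - 36*s - 6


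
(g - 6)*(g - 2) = g^2 - 8*g + 12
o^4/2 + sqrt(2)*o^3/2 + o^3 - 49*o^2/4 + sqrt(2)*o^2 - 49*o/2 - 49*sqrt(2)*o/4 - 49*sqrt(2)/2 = (o/2 + 1)*(o - 7*sqrt(2)/2)*(o + sqrt(2))*(o + 7*sqrt(2)/2)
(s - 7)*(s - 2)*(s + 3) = s^3 - 6*s^2 - 13*s + 42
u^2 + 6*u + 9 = (u + 3)^2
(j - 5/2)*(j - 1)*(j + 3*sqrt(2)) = j^3 - 7*j^2/2 + 3*sqrt(2)*j^2 - 21*sqrt(2)*j/2 + 5*j/2 + 15*sqrt(2)/2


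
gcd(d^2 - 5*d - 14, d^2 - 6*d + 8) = 1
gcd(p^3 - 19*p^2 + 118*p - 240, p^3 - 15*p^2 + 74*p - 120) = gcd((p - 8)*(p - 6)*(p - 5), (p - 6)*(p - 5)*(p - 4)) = p^2 - 11*p + 30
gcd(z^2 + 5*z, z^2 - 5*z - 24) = 1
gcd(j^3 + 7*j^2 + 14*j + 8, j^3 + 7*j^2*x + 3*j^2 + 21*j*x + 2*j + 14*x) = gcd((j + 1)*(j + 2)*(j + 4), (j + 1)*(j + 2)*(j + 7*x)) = j^2 + 3*j + 2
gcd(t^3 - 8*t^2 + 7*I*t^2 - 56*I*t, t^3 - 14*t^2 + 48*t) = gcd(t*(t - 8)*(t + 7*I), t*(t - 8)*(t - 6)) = t^2 - 8*t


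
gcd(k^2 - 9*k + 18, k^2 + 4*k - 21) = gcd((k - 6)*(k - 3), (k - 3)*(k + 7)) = k - 3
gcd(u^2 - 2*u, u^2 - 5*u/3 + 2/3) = 1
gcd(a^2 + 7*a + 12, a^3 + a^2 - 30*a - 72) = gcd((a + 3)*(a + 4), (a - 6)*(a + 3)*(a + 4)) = a^2 + 7*a + 12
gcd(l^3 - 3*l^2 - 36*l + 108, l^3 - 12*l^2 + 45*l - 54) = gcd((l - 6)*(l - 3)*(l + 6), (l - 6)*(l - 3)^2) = l^2 - 9*l + 18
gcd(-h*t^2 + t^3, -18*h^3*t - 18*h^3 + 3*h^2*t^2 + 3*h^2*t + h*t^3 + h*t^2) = 1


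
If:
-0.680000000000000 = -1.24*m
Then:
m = 0.55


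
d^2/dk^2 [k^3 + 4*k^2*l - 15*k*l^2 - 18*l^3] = 6*k + 8*l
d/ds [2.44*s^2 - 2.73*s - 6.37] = 4.88*s - 2.73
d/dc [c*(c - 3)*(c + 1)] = 3*c^2 - 4*c - 3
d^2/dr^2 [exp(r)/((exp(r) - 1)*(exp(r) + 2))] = (exp(4*r) - exp(3*r) + 12*exp(2*r) + 2*exp(r) + 4)*exp(r)/(exp(6*r) + 3*exp(5*r) - 3*exp(4*r) - 11*exp(3*r) + 6*exp(2*r) + 12*exp(r) - 8)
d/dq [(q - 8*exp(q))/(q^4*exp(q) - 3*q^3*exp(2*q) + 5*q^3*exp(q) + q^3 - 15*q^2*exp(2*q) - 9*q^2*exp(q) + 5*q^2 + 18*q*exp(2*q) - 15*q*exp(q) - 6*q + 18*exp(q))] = ((1 - 8*exp(q))*(q^4*exp(q) - 3*q^3*exp(2*q) + 5*q^3*exp(q) + q^3 - 15*q^2*exp(2*q) - 9*q^2*exp(q) + 5*q^2 + 18*q*exp(2*q) - 15*q*exp(q) - 6*q + 18*exp(q)) - (q - 8*exp(q))*(q^4*exp(q) - 6*q^3*exp(2*q) + 9*q^3*exp(q) - 39*q^2*exp(2*q) + 6*q^2*exp(q) + 3*q^2 + 6*q*exp(2*q) - 33*q*exp(q) + 10*q + 18*exp(2*q) + 3*exp(q) - 6))/(q^4*exp(q) - 3*q^3*exp(2*q) + 5*q^3*exp(q) + q^3 - 15*q^2*exp(2*q) - 9*q^2*exp(q) + 5*q^2 + 18*q*exp(2*q) - 15*q*exp(q) - 6*q + 18*exp(q))^2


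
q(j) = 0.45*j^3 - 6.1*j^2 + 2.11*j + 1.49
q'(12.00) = 50.11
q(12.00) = -73.99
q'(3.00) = -22.34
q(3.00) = -34.93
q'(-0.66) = 10.75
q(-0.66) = -2.69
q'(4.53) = -25.45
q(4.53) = -72.30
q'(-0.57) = 9.50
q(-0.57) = -1.78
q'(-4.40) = 81.93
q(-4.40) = -164.22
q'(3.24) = -23.25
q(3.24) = -40.40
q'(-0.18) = 4.35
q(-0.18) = 0.91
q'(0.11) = 0.78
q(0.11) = 1.65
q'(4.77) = -25.37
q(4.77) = -78.40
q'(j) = 1.35*j^2 - 12.2*j + 2.11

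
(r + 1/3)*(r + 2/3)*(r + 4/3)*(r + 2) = r^4 + 13*r^3/3 + 56*r^2/9 + 92*r/27 + 16/27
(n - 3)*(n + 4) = n^2 + n - 12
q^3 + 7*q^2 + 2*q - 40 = (q - 2)*(q + 4)*(q + 5)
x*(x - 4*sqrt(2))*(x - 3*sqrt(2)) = x^3 - 7*sqrt(2)*x^2 + 24*x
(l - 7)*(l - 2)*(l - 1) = l^3 - 10*l^2 + 23*l - 14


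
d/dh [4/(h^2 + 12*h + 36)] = 8*(-h - 6)/(h^2 + 12*h + 36)^2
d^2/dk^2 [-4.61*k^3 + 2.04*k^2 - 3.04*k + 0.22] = 4.08 - 27.66*k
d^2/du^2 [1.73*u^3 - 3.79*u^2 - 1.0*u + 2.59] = 10.38*u - 7.58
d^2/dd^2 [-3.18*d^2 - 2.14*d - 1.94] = -6.36000000000000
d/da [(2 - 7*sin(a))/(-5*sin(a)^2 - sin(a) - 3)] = (-35*sin(a)^2 + 20*sin(a) + 23)*cos(a)/(5*sin(a)^2 + sin(a) + 3)^2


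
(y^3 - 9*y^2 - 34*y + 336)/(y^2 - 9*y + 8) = (y^2 - y - 42)/(y - 1)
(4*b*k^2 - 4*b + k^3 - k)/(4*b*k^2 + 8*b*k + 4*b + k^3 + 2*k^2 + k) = (k - 1)/(k + 1)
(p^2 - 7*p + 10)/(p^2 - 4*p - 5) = (p - 2)/(p + 1)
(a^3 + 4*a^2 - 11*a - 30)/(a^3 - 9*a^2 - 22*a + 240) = (a^2 - a - 6)/(a^2 - 14*a + 48)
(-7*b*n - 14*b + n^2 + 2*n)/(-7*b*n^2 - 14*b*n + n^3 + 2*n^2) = 1/n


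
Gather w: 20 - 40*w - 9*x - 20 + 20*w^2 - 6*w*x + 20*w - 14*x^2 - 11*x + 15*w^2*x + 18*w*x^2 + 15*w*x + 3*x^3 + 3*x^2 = w^2*(15*x + 20) + w*(18*x^2 + 9*x - 20) + 3*x^3 - 11*x^2 - 20*x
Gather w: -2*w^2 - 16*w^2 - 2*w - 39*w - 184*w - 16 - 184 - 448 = -18*w^2 - 225*w - 648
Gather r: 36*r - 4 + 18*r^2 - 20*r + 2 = 18*r^2 + 16*r - 2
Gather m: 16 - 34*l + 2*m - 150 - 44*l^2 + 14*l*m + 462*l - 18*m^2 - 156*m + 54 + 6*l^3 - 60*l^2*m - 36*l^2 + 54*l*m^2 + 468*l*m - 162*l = 6*l^3 - 80*l^2 + 266*l + m^2*(54*l - 18) + m*(-60*l^2 + 482*l - 154) - 80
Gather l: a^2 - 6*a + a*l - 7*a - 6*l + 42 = a^2 - 13*a + l*(a - 6) + 42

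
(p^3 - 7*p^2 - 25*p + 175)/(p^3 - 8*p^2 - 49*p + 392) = (p^2 - 25)/(p^2 - p - 56)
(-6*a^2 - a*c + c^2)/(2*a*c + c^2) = (-3*a + c)/c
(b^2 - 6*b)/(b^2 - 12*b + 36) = b/(b - 6)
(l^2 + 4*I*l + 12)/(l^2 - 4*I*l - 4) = (l + 6*I)/(l - 2*I)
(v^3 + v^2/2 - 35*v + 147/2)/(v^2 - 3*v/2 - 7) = (v^2 + 4*v - 21)/(v + 2)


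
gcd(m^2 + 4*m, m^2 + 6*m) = m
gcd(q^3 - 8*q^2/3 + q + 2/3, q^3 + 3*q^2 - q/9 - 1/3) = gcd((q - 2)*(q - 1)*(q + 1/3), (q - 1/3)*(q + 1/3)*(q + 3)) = q + 1/3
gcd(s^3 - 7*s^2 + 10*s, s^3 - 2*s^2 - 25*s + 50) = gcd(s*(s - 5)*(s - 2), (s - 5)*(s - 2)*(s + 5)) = s^2 - 7*s + 10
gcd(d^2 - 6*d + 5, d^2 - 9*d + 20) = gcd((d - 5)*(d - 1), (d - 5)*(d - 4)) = d - 5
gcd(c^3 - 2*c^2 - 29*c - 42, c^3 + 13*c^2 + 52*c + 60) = c + 2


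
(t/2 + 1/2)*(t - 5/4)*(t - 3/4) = t^3/2 - t^2/2 - 17*t/32 + 15/32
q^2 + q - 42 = (q - 6)*(q + 7)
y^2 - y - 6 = (y - 3)*(y + 2)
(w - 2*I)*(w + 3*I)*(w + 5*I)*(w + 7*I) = w^4 + 13*I*w^3 - 41*w^2 + 37*I*w - 210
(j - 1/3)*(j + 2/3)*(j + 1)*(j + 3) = j^4 + 13*j^3/3 + 37*j^2/9 + j/9 - 2/3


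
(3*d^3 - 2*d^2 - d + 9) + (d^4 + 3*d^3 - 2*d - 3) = d^4 + 6*d^3 - 2*d^2 - 3*d + 6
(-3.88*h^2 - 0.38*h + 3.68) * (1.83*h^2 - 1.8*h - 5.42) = -7.1004*h^4 + 6.2886*h^3 + 28.448*h^2 - 4.5644*h - 19.9456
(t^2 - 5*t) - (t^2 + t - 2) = 2 - 6*t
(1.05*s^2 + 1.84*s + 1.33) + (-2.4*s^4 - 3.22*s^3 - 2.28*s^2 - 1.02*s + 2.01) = -2.4*s^4 - 3.22*s^3 - 1.23*s^2 + 0.82*s + 3.34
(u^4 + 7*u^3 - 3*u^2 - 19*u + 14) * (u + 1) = u^5 + 8*u^4 + 4*u^3 - 22*u^2 - 5*u + 14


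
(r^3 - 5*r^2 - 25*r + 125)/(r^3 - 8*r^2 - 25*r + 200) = (r - 5)/(r - 8)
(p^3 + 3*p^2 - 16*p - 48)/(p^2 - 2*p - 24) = (p^2 - p - 12)/(p - 6)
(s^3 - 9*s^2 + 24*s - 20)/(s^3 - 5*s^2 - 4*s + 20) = (s - 2)/(s + 2)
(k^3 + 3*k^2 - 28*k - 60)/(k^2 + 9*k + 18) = (k^2 - 3*k - 10)/(k + 3)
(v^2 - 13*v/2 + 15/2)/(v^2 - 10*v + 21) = (2*v^2 - 13*v + 15)/(2*(v^2 - 10*v + 21))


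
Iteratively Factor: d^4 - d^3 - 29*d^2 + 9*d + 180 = (d - 5)*(d^3 + 4*d^2 - 9*d - 36) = (d - 5)*(d + 4)*(d^2 - 9) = (d - 5)*(d + 3)*(d + 4)*(d - 3)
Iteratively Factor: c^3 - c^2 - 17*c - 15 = (c + 3)*(c^2 - 4*c - 5) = (c + 1)*(c + 3)*(c - 5)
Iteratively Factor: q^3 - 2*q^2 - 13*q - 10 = (q - 5)*(q^2 + 3*q + 2) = (q - 5)*(q + 1)*(q + 2)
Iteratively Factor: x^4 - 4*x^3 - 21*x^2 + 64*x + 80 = (x - 4)*(x^3 - 21*x - 20) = (x - 4)*(x + 1)*(x^2 - x - 20) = (x - 5)*(x - 4)*(x + 1)*(x + 4)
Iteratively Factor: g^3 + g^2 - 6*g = (g + 3)*(g^2 - 2*g) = (g - 2)*(g + 3)*(g)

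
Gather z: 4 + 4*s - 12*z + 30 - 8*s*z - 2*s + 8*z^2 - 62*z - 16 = 2*s + 8*z^2 + z*(-8*s - 74) + 18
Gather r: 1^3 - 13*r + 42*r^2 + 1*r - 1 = 42*r^2 - 12*r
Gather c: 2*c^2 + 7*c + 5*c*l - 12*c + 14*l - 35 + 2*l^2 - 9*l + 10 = 2*c^2 + c*(5*l - 5) + 2*l^2 + 5*l - 25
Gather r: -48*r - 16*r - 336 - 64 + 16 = -64*r - 384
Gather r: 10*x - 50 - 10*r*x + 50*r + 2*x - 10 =r*(50 - 10*x) + 12*x - 60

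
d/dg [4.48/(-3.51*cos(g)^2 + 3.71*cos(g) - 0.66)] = (16.6208 - 31.4496*cos(g))*sin(g)/(3.51*cos(g)^2 - 3.71*cos(g) + 0.66)^2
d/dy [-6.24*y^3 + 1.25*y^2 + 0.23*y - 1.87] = -18.72*y^2 + 2.5*y + 0.23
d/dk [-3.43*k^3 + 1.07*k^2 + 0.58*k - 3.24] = -10.29*k^2 + 2.14*k + 0.58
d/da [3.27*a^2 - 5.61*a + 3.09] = 6.54*a - 5.61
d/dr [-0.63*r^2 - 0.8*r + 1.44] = -1.26*r - 0.8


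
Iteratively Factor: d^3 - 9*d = (d + 3)*(d^2 - 3*d) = (d - 3)*(d + 3)*(d)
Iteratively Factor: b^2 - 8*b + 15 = (b - 3)*(b - 5)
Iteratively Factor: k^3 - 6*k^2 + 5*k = (k - 5)*(k^2 - k) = (k - 5)*(k - 1)*(k)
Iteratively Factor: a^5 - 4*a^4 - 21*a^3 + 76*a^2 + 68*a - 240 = (a - 5)*(a^4 + a^3 - 16*a^2 - 4*a + 48) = (a - 5)*(a + 4)*(a^3 - 3*a^2 - 4*a + 12) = (a - 5)*(a - 3)*(a + 4)*(a^2 - 4) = (a - 5)*(a - 3)*(a - 2)*(a + 4)*(a + 2)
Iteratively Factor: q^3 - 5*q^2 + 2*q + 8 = (q - 4)*(q^2 - q - 2) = (q - 4)*(q + 1)*(q - 2)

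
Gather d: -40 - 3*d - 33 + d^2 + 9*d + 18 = d^2 + 6*d - 55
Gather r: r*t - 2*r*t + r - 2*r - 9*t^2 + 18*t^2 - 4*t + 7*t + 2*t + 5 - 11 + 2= r*(-t - 1) + 9*t^2 + 5*t - 4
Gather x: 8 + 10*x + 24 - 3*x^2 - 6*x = -3*x^2 + 4*x + 32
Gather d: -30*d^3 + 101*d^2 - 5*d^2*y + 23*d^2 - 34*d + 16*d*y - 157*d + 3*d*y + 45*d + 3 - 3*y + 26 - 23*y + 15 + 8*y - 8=-30*d^3 + d^2*(124 - 5*y) + d*(19*y - 146) - 18*y + 36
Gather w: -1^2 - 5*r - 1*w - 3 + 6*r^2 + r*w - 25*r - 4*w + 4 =6*r^2 - 30*r + w*(r - 5)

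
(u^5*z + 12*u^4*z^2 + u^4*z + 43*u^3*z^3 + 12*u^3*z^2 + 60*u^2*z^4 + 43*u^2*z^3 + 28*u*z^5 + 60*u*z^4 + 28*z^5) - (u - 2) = u^5*z + 12*u^4*z^2 + u^4*z + 43*u^3*z^3 + 12*u^3*z^2 + 60*u^2*z^4 + 43*u^2*z^3 + 28*u*z^5 + 60*u*z^4 - u + 28*z^5 + 2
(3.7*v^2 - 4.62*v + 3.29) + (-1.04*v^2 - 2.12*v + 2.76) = 2.66*v^2 - 6.74*v + 6.05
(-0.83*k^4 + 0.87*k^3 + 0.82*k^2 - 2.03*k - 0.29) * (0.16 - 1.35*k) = 1.1205*k^5 - 1.3073*k^4 - 0.9678*k^3 + 2.8717*k^2 + 0.0667*k - 0.0464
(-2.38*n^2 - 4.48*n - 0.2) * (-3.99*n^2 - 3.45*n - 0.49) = 9.4962*n^4 + 26.0862*n^3 + 17.4202*n^2 + 2.8852*n + 0.098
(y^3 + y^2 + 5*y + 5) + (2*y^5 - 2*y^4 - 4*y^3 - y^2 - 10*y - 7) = 2*y^5 - 2*y^4 - 3*y^3 - 5*y - 2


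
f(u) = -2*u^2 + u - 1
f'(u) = 1 - 4*u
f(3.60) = -23.32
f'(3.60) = -13.40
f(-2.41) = -15.03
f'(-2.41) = 10.64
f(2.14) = -8.02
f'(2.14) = -7.56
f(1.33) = -3.21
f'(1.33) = -4.32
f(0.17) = -0.89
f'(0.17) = 0.32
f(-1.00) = -4.00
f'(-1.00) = 5.00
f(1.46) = -3.80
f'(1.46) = -4.84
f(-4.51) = -46.19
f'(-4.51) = 19.04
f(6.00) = -67.00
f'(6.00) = -23.00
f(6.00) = -67.00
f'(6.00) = -23.00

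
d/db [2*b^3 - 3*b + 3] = 6*b^2 - 3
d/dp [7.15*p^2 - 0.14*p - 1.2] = 14.3*p - 0.14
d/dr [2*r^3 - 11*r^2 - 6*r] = 6*r^2 - 22*r - 6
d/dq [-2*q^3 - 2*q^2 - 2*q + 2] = -6*q^2 - 4*q - 2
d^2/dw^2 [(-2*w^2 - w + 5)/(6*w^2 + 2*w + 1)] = 4*(-6*w^3 + 288*w^2 + 99*w - 5)/(216*w^6 + 216*w^5 + 180*w^4 + 80*w^3 + 30*w^2 + 6*w + 1)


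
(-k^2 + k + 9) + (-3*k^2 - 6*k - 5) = -4*k^2 - 5*k + 4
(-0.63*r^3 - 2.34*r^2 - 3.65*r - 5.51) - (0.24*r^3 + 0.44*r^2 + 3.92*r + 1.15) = -0.87*r^3 - 2.78*r^2 - 7.57*r - 6.66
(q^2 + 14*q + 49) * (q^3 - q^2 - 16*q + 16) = q^5 + 13*q^4 + 19*q^3 - 257*q^2 - 560*q + 784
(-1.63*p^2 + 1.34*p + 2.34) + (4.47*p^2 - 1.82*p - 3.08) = 2.84*p^2 - 0.48*p - 0.74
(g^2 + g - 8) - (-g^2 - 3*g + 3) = 2*g^2 + 4*g - 11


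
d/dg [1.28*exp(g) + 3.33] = 1.28*exp(g)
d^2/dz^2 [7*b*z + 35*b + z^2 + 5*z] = 2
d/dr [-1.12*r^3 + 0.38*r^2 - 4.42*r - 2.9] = -3.36*r^2 + 0.76*r - 4.42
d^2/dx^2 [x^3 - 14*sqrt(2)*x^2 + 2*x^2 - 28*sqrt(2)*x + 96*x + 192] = 6*x - 28*sqrt(2) + 4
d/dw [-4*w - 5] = -4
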